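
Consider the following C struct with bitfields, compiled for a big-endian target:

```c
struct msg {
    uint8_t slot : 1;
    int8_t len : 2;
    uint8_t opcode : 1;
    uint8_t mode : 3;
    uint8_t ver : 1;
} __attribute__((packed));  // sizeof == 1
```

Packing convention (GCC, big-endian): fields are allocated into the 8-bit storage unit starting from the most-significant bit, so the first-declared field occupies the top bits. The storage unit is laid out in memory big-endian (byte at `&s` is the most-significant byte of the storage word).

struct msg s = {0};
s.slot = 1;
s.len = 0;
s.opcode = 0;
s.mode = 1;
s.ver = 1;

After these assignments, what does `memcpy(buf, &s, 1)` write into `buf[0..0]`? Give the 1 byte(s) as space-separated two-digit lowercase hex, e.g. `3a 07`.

slot (1b) val=1 bits=0x1 at bit 7: 0x80
len (2b) val=0 bits=0x0 at bit 5: 0x80
opcode (1b) val=0 bits=0x0 at bit 4: 0x80
mode (3b) val=1 bits=0x1 at bit 1: 0x82
ver (1b) val=1 bits=0x1 at bit 0: 0x83
word = 0x83 → big-endian bytes:
  [0]=0x83

83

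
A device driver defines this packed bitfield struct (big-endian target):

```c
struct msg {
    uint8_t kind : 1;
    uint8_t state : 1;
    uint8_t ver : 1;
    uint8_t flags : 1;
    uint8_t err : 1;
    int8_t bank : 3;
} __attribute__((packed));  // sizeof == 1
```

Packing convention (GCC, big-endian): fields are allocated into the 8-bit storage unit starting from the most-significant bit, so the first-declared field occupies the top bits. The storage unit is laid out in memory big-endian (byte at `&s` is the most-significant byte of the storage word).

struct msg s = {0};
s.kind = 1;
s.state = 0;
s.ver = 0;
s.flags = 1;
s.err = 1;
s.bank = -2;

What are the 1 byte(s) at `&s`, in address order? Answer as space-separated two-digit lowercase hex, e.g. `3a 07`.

9e

kind (1b) val=1 bits=0x1 at bit 7: 0x80
state (1b) val=0 bits=0x0 at bit 6: 0x80
ver (1b) val=0 bits=0x0 at bit 5: 0x80
flags (1b) val=1 bits=0x1 at bit 4: 0x90
err (1b) val=1 bits=0x1 at bit 3: 0x98
bank (3b) val=-2 bits=0x6 at bit 0: 0x9e
word = 0x9e → big-endian bytes:
  [0]=0x9e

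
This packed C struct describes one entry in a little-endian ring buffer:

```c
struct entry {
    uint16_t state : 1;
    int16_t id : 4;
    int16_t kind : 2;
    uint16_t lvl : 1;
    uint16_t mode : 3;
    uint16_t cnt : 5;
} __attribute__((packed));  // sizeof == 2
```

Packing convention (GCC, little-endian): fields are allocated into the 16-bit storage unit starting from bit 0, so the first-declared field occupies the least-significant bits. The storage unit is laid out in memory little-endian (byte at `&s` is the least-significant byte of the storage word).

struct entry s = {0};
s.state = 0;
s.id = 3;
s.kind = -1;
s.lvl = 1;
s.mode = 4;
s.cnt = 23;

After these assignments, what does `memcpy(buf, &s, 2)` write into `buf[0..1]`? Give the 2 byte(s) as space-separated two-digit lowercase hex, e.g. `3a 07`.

state:1 = 0 → 0x0 << 0 → word 0x0000
id:4 = 3 → 0x3 << 1 → word 0x0006
kind:2 = -1 → 0x3 << 5 → word 0x0066
lvl:1 = 1 → 0x1 << 7 → word 0x00e6
mode:3 = 4 → 0x4 << 8 → word 0x04e6
cnt:5 = 23 → 0x17 << 11 → word 0xbce6
word = 0xbce6 → little-endian bytes:
  [0]=0xe6  [1]=0xbc

e6 bc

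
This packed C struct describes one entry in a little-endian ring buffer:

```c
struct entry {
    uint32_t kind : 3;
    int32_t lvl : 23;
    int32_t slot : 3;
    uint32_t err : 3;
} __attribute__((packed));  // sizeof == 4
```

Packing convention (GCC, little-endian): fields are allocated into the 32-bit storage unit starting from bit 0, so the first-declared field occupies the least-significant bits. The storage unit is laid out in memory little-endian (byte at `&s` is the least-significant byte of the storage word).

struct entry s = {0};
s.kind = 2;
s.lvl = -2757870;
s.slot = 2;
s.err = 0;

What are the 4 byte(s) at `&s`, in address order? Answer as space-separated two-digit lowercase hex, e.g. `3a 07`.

kind (3b) val=2 bits=0x2 at bit 0: 0x00000002
lvl (23b) val=-2757870 bits=0x55eb12 at bit 3: 0x02af5892
slot (3b) val=2 bits=0x2 at bit 26: 0x0aaf5892
err (3b) val=0 bits=0x0 at bit 29: 0x0aaf5892
word = 0x0aaf5892 → little-endian bytes:
  [0]=0x92  [1]=0x58  [2]=0xaf  [3]=0x0a

92 58 af 0a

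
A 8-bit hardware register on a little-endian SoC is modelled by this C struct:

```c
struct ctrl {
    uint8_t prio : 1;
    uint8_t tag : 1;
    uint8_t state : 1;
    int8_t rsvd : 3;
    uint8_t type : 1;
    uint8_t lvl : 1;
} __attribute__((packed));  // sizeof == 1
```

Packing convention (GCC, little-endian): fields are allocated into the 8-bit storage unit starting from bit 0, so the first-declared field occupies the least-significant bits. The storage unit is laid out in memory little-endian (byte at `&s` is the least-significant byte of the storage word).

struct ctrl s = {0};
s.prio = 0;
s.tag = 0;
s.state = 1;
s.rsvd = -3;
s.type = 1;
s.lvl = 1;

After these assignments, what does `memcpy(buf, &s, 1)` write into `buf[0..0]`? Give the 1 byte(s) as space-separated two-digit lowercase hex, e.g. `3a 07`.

prio:1 = 0 → 0x0 << 0 → word 0x00
tag:1 = 0 → 0x0 << 1 → word 0x00
state:1 = 1 → 0x1 << 2 → word 0x04
rsvd:3 = -3 → 0x5 << 3 → word 0x2c
type:1 = 1 → 0x1 << 6 → word 0x6c
lvl:1 = 1 → 0x1 << 7 → word 0xec
word = 0xec → little-endian bytes:
  [0]=0xec

ec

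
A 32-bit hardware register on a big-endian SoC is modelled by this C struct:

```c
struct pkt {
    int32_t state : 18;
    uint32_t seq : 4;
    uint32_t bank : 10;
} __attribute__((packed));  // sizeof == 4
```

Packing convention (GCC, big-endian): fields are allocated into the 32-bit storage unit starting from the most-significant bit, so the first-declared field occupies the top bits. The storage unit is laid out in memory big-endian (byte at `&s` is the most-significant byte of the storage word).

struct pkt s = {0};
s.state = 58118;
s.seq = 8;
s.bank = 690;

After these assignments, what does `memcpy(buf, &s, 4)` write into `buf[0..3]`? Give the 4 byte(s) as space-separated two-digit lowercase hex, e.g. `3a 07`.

38 c1 a2 b2

state (18b) val=58118 bits=0xe306 at bit 14: 0x38c18000
seq (4b) val=8 bits=0x8 at bit 10: 0x38c1a000
bank (10b) val=690 bits=0x2b2 at bit 0: 0x38c1a2b2
word = 0x38c1a2b2 → big-endian bytes:
  [0]=0x38  [1]=0xc1  [2]=0xa2  [3]=0xb2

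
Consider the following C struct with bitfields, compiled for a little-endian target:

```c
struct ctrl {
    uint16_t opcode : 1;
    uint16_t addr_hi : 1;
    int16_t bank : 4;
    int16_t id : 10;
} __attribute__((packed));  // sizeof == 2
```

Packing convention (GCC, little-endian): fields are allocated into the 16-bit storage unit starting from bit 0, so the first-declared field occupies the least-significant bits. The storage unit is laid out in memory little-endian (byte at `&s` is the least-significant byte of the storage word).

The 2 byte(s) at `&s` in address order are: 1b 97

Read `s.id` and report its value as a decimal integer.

-420

[0]=0x1b [1]=0x97 (little-endian) → word 0x971b
opcode [0+:1] = (word>>0) & 0x1 = 1
addr_hi [1+:1] = (word>>1) & 0x1 = 1
bank [2+:4] = (word>>2) & 0xf = 6
id [6+:10] = (word>>6) & 0x3ff = 604  ←
id signed 10b, MSB=1: 604 - 1024 = -420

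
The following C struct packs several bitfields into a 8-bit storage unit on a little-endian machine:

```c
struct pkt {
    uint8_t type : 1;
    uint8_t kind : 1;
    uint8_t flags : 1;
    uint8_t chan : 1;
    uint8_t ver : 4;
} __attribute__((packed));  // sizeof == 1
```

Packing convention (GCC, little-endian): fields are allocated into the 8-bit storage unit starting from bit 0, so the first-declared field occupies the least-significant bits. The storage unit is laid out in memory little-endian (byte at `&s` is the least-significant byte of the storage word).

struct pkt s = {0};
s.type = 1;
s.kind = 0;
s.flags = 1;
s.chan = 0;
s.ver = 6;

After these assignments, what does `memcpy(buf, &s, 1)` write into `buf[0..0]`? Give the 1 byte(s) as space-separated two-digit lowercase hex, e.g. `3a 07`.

type:1 = 1 → 0x1 << 0 → word 0x01
kind:1 = 0 → 0x0 << 1 → word 0x01
flags:1 = 1 → 0x1 << 2 → word 0x05
chan:1 = 0 → 0x0 << 3 → word 0x05
ver:4 = 6 → 0x6 << 4 → word 0x65
word = 0x65 → little-endian bytes:
  [0]=0x65

65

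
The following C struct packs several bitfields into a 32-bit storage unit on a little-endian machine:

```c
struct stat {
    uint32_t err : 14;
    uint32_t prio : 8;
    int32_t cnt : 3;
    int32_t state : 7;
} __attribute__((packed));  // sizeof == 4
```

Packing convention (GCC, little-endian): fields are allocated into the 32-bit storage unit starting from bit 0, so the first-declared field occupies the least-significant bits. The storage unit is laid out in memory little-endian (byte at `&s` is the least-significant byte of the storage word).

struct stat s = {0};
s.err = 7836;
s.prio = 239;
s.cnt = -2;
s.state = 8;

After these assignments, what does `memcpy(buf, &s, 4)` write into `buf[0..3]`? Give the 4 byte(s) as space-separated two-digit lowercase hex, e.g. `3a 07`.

err (14b) val=7836 bits=0x1e9c at bit 0: 0x00001e9c
prio (8b) val=239 bits=0xef at bit 14: 0x003bde9c
cnt (3b) val=-2 bits=0x6 at bit 22: 0x01bbde9c
state (7b) val=8 bits=0x8 at bit 25: 0x11bbde9c
word = 0x11bbde9c → little-endian bytes:
  [0]=0x9c  [1]=0xde  [2]=0xbb  [3]=0x11

9c de bb 11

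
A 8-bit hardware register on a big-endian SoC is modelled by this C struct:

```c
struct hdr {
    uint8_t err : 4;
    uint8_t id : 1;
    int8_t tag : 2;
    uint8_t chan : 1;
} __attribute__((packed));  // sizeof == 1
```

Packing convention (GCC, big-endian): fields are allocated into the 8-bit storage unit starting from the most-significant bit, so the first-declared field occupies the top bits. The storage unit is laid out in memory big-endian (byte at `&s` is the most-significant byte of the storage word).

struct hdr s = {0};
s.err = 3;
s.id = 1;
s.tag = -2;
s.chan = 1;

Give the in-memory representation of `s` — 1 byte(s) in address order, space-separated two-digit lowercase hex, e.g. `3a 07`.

[4+:4] err=3 & 0xf = 0x3; word=0x30
[3+:1] id=1 & 0x1 = 0x1; word=0x38
[1+:2] tag=-2 & 0x3 = 0x2; word=0x3c
[0+:1] chan=1 & 0x1 = 0x1; word=0x3d
word = 0x3d → big-endian bytes:
  [0]=0x3d

3d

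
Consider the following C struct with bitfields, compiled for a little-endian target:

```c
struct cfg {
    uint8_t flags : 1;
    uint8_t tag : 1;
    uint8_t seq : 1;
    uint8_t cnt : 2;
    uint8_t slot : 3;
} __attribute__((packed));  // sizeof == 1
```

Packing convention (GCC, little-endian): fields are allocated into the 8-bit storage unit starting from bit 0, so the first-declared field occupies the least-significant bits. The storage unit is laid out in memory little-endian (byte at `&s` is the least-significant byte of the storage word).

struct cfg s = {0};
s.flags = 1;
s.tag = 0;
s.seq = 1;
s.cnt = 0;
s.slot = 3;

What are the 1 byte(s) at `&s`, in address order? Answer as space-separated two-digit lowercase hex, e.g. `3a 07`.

flags (1b) val=1 bits=0x1 at bit 0: 0x01
tag (1b) val=0 bits=0x0 at bit 1: 0x01
seq (1b) val=1 bits=0x1 at bit 2: 0x05
cnt (2b) val=0 bits=0x0 at bit 3: 0x05
slot (3b) val=3 bits=0x3 at bit 5: 0x65
word = 0x65 → little-endian bytes:
  [0]=0x65

65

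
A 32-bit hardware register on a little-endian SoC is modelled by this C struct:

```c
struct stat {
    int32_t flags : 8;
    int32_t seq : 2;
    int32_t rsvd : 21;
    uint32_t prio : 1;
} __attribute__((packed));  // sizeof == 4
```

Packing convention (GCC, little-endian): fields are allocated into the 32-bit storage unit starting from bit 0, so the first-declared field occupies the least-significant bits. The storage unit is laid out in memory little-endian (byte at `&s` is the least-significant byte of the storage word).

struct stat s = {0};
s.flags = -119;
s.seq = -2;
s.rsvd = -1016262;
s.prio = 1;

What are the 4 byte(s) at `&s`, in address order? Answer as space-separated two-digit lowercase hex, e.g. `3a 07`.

89 ea f8 c1

[0+:8] flags=-119 & 0xff = 0x89; word=0x00000089
[8+:2] seq=-2 & 0x3 = 0x2; word=0x00000289
[10+:21] rsvd=-1016262 & 0x1fffff = 0x107e3a; word=0x41f8ea89
[31+:1] prio=1 & 0x1 = 0x1; word=0xc1f8ea89
word = 0xc1f8ea89 → little-endian bytes:
  [0]=0x89  [1]=0xea  [2]=0xf8  [3]=0xc1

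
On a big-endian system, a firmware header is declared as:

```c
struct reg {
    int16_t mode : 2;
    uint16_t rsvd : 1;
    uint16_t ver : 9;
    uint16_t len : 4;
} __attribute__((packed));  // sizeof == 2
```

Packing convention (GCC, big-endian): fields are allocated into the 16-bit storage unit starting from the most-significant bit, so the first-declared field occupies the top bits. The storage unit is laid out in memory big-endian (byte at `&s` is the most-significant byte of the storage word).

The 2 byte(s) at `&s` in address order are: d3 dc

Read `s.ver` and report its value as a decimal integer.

[0]=0xd3 [1]=0xdc (big-endian) → word 0xd3dc
mode [14+:2] = (word>>14) & 0x3 = 3
rsvd [13+:1] = (word>>13) & 0x1 = 0
ver [4+:9] = (word>>4) & 0x1ff = 317  ←
len [0+:4] = (word>>0) & 0xf = 12

317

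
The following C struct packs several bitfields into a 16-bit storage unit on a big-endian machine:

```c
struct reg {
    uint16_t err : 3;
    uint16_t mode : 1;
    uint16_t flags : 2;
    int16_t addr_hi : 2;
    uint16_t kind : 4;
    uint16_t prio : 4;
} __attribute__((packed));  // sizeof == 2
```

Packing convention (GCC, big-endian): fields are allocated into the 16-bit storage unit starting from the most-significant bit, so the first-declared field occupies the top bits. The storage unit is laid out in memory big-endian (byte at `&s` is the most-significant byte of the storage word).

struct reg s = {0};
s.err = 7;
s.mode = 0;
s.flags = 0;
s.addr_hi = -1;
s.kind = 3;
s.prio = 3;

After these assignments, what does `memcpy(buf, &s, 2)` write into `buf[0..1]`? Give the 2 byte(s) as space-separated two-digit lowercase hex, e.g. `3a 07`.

err:3 = 7 → 0x7 << 13 → word 0xe000
mode:1 = 0 → 0x0 << 12 → word 0xe000
flags:2 = 0 → 0x0 << 10 → word 0xe000
addr_hi:2 = -1 → 0x3 << 8 → word 0xe300
kind:4 = 3 → 0x3 << 4 → word 0xe330
prio:4 = 3 → 0x3 << 0 → word 0xe333
word = 0xe333 → big-endian bytes:
  [0]=0xe3  [1]=0x33

e3 33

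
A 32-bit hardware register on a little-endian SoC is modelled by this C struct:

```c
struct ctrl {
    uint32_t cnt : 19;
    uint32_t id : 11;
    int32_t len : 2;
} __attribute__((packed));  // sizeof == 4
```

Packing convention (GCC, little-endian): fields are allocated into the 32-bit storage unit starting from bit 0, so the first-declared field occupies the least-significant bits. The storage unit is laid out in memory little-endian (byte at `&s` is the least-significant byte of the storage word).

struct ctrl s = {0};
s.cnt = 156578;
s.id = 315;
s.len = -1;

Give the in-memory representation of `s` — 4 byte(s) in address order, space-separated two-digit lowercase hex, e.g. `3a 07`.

cnt (19b) val=156578 bits=0x263a2 at bit 0: 0x000263a2
id (11b) val=315 bits=0x13b at bit 19: 0x09da63a2
len (2b) val=-1 bits=0x3 at bit 30: 0xc9da63a2
word = 0xc9da63a2 → little-endian bytes:
  [0]=0xa2  [1]=0x63  [2]=0xda  [3]=0xc9

a2 63 da c9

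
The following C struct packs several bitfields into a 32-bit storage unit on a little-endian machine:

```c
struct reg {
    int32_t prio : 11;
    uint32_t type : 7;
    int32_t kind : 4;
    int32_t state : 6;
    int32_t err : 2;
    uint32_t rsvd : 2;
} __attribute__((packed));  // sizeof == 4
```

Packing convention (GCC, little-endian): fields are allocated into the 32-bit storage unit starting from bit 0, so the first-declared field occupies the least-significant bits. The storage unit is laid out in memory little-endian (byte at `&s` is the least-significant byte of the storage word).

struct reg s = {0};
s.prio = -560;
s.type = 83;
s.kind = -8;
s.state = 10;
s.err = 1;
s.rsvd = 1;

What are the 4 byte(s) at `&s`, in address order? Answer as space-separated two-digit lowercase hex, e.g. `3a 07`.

prio:11 = -560 → 0x5d0 << 0 → word 0x000005d0
type:7 = 83 → 0x53 << 11 → word 0x00029dd0
kind:4 = -8 → 0x8 << 18 → word 0x00229dd0
state:6 = 10 → 0xa << 22 → word 0x02a29dd0
err:2 = 1 → 0x1 << 28 → word 0x12a29dd0
rsvd:2 = 1 → 0x1 << 30 → word 0x52a29dd0
word = 0x52a29dd0 → little-endian bytes:
  [0]=0xd0  [1]=0x9d  [2]=0xa2  [3]=0x52

d0 9d a2 52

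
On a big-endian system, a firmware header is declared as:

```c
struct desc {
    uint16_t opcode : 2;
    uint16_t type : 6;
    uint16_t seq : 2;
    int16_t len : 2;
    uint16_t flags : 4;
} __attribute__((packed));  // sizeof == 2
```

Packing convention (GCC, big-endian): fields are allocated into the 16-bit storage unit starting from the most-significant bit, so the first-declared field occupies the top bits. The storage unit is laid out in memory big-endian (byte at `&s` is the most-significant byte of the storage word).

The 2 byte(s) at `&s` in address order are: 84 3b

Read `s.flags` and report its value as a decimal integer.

[0]=0x84 [1]=0x3b (big-endian) → word 0x843b
opcode [14+:2] = (word>>14) & 0x3 = 2
type [8+:6] = (word>>8) & 0x3f = 4
seq [6+:2] = (word>>6) & 0x3 = 0
len [4+:2] = (word>>4) & 0x3 = 3
flags [0+:4] = (word>>0) & 0xf = 11  ←

11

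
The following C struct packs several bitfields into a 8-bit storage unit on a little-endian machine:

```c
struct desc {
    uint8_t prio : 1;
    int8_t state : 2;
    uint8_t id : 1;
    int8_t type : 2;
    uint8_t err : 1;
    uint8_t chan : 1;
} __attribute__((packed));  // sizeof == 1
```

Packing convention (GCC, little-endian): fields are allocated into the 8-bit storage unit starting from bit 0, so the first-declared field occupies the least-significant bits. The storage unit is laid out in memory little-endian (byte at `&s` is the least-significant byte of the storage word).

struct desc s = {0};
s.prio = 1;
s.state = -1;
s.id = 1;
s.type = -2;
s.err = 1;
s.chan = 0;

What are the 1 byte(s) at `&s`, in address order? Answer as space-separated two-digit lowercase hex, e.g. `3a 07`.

6f

prio:1 = 1 → 0x1 << 0 → word 0x01
state:2 = -1 → 0x3 << 1 → word 0x07
id:1 = 1 → 0x1 << 3 → word 0x0f
type:2 = -2 → 0x2 << 4 → word 0x2f
err:1 = 1 → 0x1 << 6 → word 0x6f
chan:1 = 0 → 0x0 << 7 → word 0x6f
word = 0x6f → little-endian bytes:
  [0]=0x6f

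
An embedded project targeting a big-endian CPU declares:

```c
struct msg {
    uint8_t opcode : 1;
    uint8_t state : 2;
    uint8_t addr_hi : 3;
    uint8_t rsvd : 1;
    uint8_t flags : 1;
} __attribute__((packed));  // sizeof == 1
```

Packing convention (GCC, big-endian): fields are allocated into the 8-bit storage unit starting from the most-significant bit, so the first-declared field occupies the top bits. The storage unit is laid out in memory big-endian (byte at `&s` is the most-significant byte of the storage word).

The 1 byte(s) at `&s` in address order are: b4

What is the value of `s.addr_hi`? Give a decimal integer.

5

[0]=0xb4 (big-endian) → word 0xb4
opcode:1 @ bit 7 → (0xb4>>7)&0x1 = 0x1
state:2 @ bit 5 → (0xb4>>5)&0x3 = 0x1
addr_hi:3 @ bit 2 → (0xb4>>2)&0x7 = 0x5  ←
rsvd:1 @ bit 1 → (0xb4>>1)&0x1 = 0x0
flags:1 @ bit 0 → (0xb4>>0)&0x1 = 0x0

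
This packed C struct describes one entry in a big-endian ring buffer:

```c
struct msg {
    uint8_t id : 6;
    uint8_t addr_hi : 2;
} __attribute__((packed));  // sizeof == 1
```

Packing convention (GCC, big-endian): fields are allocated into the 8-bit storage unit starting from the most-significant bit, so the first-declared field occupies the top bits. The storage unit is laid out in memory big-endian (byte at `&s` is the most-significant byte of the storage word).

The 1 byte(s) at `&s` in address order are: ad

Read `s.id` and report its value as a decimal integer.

43

[0]=0xad (big-endian) → word 0xad
id [2+:6] = (word>>2) & 0x3f = 43  ←
addr_hi [0+:2] = (word>>0) & 0x3 = 1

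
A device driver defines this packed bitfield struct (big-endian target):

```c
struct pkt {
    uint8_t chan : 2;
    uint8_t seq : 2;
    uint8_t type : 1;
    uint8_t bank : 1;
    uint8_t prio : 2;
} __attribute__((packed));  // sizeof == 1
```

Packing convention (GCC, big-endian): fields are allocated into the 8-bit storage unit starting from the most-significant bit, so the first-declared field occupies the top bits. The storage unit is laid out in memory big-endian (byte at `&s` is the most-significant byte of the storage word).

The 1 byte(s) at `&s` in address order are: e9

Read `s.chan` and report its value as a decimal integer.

[0]=0xe9 (big-endian) → word 0xe9
chan [6+:2] = (word>>6) & 0x3 = 3  ←
seq [4+:2] = (word>>4) & 0x3 = 2
type [3+:1] = (word>>3) & 0x1 = 1
bank [2+:1] = (word>>2) & 0x1 = 0
prio [0+:2] = (word>>0) & 0x3 = 1

3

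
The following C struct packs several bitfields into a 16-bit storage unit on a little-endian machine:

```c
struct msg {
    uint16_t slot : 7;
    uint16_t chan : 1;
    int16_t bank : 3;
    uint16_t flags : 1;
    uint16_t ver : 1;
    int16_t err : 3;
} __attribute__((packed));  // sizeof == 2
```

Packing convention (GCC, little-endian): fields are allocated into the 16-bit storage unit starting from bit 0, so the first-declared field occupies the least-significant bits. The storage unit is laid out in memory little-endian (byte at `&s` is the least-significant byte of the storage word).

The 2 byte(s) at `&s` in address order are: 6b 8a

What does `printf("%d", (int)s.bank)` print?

[0]=0x6b [1]=0x8a (little-endian) → word 0x8a6b
slot:7 @ bit 0 → (0x8a6b>>0)&0x7f = 0x6b
chan:1 @ bit 7 → (0x8a6b>>7)&0x1 = 0x0
bank:3 @ bit 8 → (0x8a6b>>8)&0x7 = 0x2  ←
flags:1 @ bit 11 → (0x8a6b>>11)&0x1 = 0x1
ver:1 @ bit 12 → (0x8a6b>>12)&0x1 = 0x0
err:3 @ bit 13 → (0x8a6b>>13)&0x7 = 0x4
bank signed 3b, MSB=0: value = 2

2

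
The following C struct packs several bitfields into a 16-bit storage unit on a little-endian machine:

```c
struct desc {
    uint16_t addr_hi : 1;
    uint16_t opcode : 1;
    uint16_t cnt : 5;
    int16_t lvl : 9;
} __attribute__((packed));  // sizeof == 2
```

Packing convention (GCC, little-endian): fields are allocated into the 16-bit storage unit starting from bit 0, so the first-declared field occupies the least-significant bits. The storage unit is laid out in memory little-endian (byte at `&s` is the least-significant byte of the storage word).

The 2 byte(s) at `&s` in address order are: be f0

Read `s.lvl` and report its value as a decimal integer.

-31

[0]=0xbe [1]=0xf0 (little-endian) → word 0xf0be
addr_hi:1 @ bit 0 → (0xf0be>>0)&0x1 = 0x0
opcode:1 @ bit 1 → (0xf0be>>1)&0x1 = 0x1
cnt:5 @ bit 2 → (0xf0be>>2)&0x1f = 0xf
lvl:9 @ bit 7 → (0xf0be>>7)&0x1ff = 0x1e1  ←
lvl signed 9b, MSB=1: 481 - 512 = -31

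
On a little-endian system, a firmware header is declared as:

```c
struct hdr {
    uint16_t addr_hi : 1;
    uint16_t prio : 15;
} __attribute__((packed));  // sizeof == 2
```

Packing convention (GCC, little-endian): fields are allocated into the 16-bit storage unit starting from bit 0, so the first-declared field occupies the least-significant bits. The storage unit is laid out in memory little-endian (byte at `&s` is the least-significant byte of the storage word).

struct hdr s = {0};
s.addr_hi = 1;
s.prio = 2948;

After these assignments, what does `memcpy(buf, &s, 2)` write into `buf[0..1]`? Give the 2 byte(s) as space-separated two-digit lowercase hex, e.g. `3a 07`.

[0+:1] addr_hi=1 & 0x1 = 0x1; word=0x0001
[1+:15] prio=2948 & 0x7fff = 0xb84; word=0x1709
word = 0x1709 → little-endian bytes:
  [0]=0x09  [1]=0x17

09 17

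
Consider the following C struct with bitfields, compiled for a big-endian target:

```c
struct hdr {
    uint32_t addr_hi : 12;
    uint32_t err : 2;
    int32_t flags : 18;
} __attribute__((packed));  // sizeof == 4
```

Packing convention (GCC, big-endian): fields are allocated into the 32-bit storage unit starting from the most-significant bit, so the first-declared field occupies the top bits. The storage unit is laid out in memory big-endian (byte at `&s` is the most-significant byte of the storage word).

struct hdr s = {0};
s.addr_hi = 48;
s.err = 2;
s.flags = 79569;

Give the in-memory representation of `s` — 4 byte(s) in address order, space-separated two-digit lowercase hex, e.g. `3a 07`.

[20+:12] addr_hi=48 & 0xfff = 0x30; word=0x03000000
[18+:2] err=2 & 0x3 = 0x2; word=0x03080000
[0+:18] flags=79569 & 0x3ffff = 0x136d1; word=0x030936d1
word = 0x030936d1 → big-endian bytes:
  [0]=0x03  [1]=0x09  [2]=0x36  [3]=0xd1

03 09 36 d1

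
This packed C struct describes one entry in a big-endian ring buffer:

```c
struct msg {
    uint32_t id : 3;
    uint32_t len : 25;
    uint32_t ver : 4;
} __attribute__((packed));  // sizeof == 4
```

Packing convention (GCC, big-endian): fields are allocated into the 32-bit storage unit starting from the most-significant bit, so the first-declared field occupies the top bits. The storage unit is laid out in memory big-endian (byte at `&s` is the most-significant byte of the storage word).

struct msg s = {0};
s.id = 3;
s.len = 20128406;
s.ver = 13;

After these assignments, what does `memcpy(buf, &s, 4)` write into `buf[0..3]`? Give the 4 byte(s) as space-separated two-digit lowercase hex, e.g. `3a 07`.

id (3b) val=3 bits=0x3 at bit 29: 0x60000000
len (25b) val=20128406 bits=0x1332296 at bit 4: 0x73322960
ver (4b) val=13 bits=0xd at bit 0: 0x7332296d
word = 0x7332296d → big-endian bytes:
  [0]=0x73  [1]=0x32  [2]=0x29  [3]=0x6d

73 32 29 6d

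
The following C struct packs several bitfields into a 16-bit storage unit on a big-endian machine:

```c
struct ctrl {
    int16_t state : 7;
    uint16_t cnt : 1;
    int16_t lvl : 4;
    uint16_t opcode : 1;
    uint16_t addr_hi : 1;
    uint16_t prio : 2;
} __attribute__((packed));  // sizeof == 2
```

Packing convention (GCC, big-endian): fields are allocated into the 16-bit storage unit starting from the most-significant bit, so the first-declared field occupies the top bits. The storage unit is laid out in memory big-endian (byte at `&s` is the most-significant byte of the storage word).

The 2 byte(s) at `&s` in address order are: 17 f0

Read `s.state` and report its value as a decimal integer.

11

[0]=0x17 [1]=0xf0 (big-endian) → word 0x17f0
state [9+:7] = (word>>9) & 0x7f = 11  ←
cnt [8+:1] = (word>>8) & 0x1 = 1
lvl [4+:4] = (word>>4) & 0xf = 15
opcode [3+:1] = (word>>3) & 0x1 = 0
addr_hi [2+:1] = (word>>2) & 0x1 = 0
prio [0+:2] = (word>>0) & 0x3 = 0
state signed 7b, MSB=0: value = 11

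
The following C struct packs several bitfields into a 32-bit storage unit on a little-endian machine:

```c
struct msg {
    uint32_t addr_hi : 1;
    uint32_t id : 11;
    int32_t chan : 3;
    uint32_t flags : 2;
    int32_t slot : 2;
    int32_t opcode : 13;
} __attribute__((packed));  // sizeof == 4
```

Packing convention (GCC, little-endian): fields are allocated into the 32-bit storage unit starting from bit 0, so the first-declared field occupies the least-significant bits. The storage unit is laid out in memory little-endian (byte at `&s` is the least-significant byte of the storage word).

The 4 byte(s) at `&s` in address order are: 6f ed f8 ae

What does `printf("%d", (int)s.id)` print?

[0]=0x6f [1]=0xed [2]=0xf8 [3]=0xae (little-endian) → word 0xaef8ed6f
addr_hi:1 @ bit 0 → (0xaef8ed6f>>0)&0x1 = 0x1
id:11 @ bit 1 → (0xaef8ed6f>>1)&0x7ff = 0x6b7  ←
chan:3 @ bit 12 → (0xaef8ed6f>>12)&0x7 = 0x6
flags:2 @ bit 15 → (0xaef8ed6f>>15)&0x3 = 0x1
slot:2 @ bit 17 → (0xaef8ed6f>>17)&0x3 = 0x0
opcode:13 @ bit 19 → (0xaef8ed6f>>19)&0x1fff = 0x15df

1719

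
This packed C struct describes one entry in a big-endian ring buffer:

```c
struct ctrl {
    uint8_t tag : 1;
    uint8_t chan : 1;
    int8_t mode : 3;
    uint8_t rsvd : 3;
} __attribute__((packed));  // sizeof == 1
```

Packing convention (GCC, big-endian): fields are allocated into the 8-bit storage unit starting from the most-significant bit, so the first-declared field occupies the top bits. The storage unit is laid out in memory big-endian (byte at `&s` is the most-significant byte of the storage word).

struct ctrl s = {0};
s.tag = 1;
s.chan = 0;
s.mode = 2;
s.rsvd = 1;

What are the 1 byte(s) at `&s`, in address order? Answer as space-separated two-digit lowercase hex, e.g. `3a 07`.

tag:1 = 1 → 0x1 << 7 → word 0x80
chan:1 = 0 → 0x0 << 6 → word 0x80
mode:3 = 2 → 0x2 << 3 → word 0x90
rsvd:3 = 1 → 0x1 << 0 → word 0x91
word = 0x91 → big-endian bytes:
  [0]=0x91

91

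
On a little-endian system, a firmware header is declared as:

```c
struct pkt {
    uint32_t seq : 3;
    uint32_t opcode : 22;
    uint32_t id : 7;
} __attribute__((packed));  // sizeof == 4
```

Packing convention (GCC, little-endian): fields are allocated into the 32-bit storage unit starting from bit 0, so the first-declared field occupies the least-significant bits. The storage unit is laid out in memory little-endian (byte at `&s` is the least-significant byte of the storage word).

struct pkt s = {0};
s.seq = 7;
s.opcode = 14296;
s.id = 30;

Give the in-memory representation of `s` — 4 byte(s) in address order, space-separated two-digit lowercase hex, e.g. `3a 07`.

c7 be 01 3c

seq:3 = 7 → 0x7 << 0 → word 0x00000007
opcode:22 = 14296 → 0x37d8 << 3 → word 0x0001bec7
id:7 = 30 → 0x1e << 25 → word 0x3c01bec7
word = 0x3c01bec7 → little-endian bytes:
  [0]=0xc7  [1]=0xbe  [2]=0x01  [3]=0x3c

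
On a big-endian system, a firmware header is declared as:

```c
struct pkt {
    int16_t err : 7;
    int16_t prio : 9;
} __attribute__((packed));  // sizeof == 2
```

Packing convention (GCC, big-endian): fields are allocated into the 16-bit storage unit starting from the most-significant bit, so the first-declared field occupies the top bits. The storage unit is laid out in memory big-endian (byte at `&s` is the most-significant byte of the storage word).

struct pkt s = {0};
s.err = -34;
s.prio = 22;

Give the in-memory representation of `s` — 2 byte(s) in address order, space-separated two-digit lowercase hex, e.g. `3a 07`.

bc 16

[9+:7] err=-34 & 0x7f = 0x5e; word=0xbc00
[0+:9] prio=22 & 0x1ff = 0x16; word=0xbc16
word = 0xbc16 → big-endian bytes:
  [0]=0xbc  [1]=0x16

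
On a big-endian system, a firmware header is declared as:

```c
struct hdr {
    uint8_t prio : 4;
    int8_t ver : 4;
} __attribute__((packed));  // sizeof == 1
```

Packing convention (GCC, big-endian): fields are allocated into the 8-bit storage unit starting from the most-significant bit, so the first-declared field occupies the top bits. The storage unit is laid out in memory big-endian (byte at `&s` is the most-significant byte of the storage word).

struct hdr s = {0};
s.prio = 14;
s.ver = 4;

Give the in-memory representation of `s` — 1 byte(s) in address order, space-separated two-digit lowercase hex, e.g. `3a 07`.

e4

prio (4b) val=14 bits=0xe at bit 4: 0xe0
ver (4b) val=4 bits=0x4 at bit 0: 0xe4
word = 0xe4 → big-endian bytes:
  [0]=0xe4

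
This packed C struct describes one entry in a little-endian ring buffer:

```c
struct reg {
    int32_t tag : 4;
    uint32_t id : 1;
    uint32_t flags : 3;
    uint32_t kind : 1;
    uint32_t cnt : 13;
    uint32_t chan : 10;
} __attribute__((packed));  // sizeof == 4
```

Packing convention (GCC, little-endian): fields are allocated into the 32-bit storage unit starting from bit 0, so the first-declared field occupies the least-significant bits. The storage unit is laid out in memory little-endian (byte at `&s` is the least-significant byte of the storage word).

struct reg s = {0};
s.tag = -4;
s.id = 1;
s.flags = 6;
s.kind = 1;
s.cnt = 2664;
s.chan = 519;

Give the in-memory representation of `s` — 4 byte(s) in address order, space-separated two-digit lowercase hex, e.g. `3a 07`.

tag:4 = -4 → 0xc << 0 → word 0x0000000c
id:1 = 1 → 0x1 << 4 → word 0x0000001c
flags:3 = 6 → 0x6 << 5 → word 0x000000dc
kind:1 = 1 → 0x1 << 8 → word 0x000001dc
cnt:13 = 2664 → 0xa68 << 9 → word 0x0014d1dc
chan:10 = 519 → 0x207 << 22 → word 0x81d4d1dc
word = 0x81d4d1dc → little-endian bytes:
  [0]=0xdc  [1]=0xd1  [2]=0xd4  [3]=0x81

dc d1 d4 81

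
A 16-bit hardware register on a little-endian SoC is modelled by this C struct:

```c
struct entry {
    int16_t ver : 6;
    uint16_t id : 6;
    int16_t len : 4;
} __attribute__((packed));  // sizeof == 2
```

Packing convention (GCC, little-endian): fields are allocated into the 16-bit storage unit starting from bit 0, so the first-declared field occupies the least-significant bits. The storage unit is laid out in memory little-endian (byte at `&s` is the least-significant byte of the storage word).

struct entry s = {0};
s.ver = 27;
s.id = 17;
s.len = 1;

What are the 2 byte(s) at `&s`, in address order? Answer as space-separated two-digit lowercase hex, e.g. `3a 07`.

ver (6b) val=27 bits=0x1b at bit 0: 0x001b
id (6b) val=17 bits=0x11 at bit 6: 0x045b
len (4b) val=1 bits=0x1 at bit 12: 0x145b
word = 0x145b → little-endian bytes:
  [0]=0x5b  [1]=0x14

5b 14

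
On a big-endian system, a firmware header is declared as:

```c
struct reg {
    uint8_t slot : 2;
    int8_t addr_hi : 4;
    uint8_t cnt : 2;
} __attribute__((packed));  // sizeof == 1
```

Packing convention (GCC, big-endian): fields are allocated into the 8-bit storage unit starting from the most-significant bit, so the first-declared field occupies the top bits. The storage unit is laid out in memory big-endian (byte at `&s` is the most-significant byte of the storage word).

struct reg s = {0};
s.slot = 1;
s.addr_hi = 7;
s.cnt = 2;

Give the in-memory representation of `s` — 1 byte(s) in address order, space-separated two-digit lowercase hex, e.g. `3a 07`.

5e

slot:2 = 1 → 0x1 << 6 → word 0x40
addr_hi:4 = 7 → 0x7 << 2 → word 0x5c
cnt:2 = 2 → 0x2 << 0 → word 0x5e
word = 0x5e → big-endian bytes:
  [0]=0x5e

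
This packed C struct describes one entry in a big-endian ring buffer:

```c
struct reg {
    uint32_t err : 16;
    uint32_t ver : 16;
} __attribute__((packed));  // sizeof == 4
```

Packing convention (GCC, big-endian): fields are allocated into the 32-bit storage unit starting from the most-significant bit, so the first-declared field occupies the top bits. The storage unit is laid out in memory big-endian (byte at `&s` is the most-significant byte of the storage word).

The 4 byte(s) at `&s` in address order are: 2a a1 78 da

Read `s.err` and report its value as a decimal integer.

[0]=0x2a [1]=0xa1 [2]=0x78 [3]=0xda (big-endian) → word 0x2aa178da
err [16+:16] = (word>>16) & 0xffff = 10913  ←
ver [0+:16] = (word>>0) & 0xffff = 30938

10913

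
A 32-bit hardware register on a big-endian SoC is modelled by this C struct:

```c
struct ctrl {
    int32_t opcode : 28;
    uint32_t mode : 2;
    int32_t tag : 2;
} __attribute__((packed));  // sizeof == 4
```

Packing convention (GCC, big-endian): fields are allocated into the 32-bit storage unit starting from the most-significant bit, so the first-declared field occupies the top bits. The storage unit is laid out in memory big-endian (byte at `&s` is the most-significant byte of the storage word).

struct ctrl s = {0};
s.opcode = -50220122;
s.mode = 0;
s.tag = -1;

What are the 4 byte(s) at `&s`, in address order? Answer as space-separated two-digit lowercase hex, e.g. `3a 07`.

[4+:28] opcode=-50220122 & 0xfffffff = 0xd01b3a6; word=0xd01b3a60
[2+:2] mode=0 & 0x3 = 0x0; word=0xd01b3a60
[0+:2] tag=-1 & 0x3 = 0x3; word=0xd01b3a63
word = 0xd01b3a63 → big-endian bytes:
  [0]=0xd0  [1]=0x1b  [2]=0x3a  [3]=0x63

d0 1b 3a 63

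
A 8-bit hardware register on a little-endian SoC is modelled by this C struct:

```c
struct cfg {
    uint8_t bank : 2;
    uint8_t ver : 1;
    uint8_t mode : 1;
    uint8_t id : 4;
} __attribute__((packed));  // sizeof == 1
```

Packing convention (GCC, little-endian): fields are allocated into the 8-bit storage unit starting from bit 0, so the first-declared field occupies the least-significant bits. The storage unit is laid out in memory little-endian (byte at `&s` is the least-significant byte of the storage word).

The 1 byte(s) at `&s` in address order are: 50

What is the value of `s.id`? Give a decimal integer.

[0]=0x50 (little-endian) → word 0x50
bank [0+:2] = (word>>0) & 0x3 = 0
ver [2+:1] = (word>>2) & 0x1 = 0
mode [3+:1] = (word>>3) & 0x1 = 0
id [4+:4] = (word>>4) & 0xf = 5  ←

5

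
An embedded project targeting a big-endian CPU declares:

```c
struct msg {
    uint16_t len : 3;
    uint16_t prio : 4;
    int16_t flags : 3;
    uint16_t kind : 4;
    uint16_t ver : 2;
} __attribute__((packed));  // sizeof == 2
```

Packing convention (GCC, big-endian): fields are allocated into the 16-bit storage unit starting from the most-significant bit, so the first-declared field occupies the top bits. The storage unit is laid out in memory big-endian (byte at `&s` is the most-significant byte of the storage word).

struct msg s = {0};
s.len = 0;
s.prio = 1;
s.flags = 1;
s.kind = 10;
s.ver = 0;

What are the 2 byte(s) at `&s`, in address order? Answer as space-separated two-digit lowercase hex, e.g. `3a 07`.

[13+:3] len=0 & 0x7 = 0x0; word=0x0000
[9+:4] prio=1 & 0xf = 0x1; word=0x0200
[6+:3] flags=1 & 0x7 = 0x1; word=0x0240
[2+:4] kind=10 & 0xf = 0xa; word=0x0268
[0+:2] ver=0 & 0x3 = 0x0; word=0x0268
word = 0x0268 → big-endian bytes:
  [0]=0x02  [1]=0x68

02 68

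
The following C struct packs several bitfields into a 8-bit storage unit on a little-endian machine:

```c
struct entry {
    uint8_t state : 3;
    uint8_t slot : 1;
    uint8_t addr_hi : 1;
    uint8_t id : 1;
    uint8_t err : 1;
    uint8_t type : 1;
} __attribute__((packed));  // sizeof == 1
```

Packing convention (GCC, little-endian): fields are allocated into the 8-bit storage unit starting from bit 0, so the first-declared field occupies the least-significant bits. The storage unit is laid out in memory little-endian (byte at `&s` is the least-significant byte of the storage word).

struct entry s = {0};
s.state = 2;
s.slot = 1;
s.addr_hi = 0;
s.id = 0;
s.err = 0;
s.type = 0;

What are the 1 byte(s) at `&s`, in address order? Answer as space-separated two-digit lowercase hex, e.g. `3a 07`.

[0+:3] state=2 & 0x7 = 0x2; word=0x02
[3+:1] slot=1 & 0x1 = 0x1; word=0x0a
[4+:1] addr_hi=0 & 0x1 = 0x0; word=0x0a
[5+:1] id=0 & 0x1 = 0x0; word=0x0a
[6+:1] err=0 & 0x1 = 0x0; word=0x0a
[7+:1] type=0 & 0x1 = 0x0; word=0x0a
word = 0x0a → little-endian bytes:
  [0]=0x0a

0a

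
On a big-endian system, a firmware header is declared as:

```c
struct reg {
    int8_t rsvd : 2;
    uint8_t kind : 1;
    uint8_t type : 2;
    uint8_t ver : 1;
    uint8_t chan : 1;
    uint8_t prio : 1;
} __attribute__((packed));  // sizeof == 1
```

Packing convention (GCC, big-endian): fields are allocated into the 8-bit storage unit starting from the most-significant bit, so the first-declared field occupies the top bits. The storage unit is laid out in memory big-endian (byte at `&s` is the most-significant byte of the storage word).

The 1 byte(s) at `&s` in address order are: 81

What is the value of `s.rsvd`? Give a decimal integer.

-2

[0]=0x81 (big-endian) → word 0x81
rsvd [6+:2] = (word>>6) & 0x3 = 2  ←
kind [5+:1] = (word>>5) & 0x1 = 0
type [3+:2] = (word>>3) & 0x3 = 0
ver [2+:1] = (word>>2) & 0x1 = 0
chan [1+:1] = (word>>1) & 0x1 = 0
prio [0+:1] = (word>>0) & 0x1 = 1
rsvd signed 2b, MSB=1: 2 - 4 = -2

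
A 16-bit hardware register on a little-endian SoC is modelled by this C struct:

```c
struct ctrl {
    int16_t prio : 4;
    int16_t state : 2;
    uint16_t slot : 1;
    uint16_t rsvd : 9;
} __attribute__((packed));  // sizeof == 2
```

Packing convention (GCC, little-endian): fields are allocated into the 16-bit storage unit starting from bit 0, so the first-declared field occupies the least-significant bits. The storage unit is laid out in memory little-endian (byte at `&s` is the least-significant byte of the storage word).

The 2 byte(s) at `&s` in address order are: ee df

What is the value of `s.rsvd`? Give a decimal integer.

[0]=0xee [1]=0xdf (little-endian) → word 0xdfee
prio [0+:4] = (word>>0) & 0xf = 14
state [4+:2] = (word>>4) & 0x3 = 2
slot [6+:1] = (word>>6) & 0x1 = 1
rsvd [7+:9] = (word>>7) & 0x1ff = 447  ←

447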